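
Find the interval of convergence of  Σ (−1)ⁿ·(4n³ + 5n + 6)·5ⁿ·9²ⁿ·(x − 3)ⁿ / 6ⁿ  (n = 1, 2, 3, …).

(403/135, 407/135)

By the ratio test, |a_{n+1}/a_n| = [(4(n+1)³ + 5(n+1) + 6)/(4n³ + 5n + 6)] · 5·81/6 → 135/2.
Hence the series converges for |x − 3| < 1/(135/2) = 2/135, so the radius of convergence is 2/135.
Check x = 407/135: the terms have absolute value of order n³, which does not tend to 0, so the series diverges by the divergence test.
Check x = 403/135: the terms do not tend to 0, so the series diverges.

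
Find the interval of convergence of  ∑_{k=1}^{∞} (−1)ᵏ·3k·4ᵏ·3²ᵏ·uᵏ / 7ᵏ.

(-7/36, 7/36)

Apply the ratio test: |a_{k+1}| / |a_k| = [3(k+1)/3k] · 4·9/7, which tends to 36/7 as k → ∞.
Thus R = 1/(36/7) = 7/36.
Endpoint u = 7/36: the terms have absolute value of order k, which does not tend to 0, so the series diverges by the divergence test.
Endpoint u = -7/36: the terms have absolute value of order k, which does not tend to 0, so the series diverges by the divergence test.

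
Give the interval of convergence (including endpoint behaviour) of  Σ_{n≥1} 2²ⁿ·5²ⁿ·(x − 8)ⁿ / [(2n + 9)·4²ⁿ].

By the ratio test, |a_{n+1}/a_n| = [(2n + 9)/(2(n+1) + 9)] · 4·25/16 → 25/4.
Thus R = 1/(25/4) = 4/25.
At x = 204/25: the terms behave like c/n; limit comparison with the harmonic series gives divergence.
Check x = 196/25: an alternating series whose terms decrease to 0 in absolute value, so it converges by the Leibniz criterion.

[196/25, 204/25)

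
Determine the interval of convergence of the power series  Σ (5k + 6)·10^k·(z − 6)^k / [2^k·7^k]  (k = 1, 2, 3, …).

(23/5, 37/5)

Ratio test: |a_{k+1}/a_k| = [(5(k+1) + 6)/(5k + 6)] · 10/(2·7) → 5/7 as k → ∞.
Convergence for |z − 6| · 5/7 < 1, i.e. |z − 6| < 7/5. So R = 7/5.
At z = 37/5: the terms have absolute value of order k, which does not tend to 0, so the series diverges by the divergence test.
At z = 23/5: the terms do not tend to 0, so the series diverges.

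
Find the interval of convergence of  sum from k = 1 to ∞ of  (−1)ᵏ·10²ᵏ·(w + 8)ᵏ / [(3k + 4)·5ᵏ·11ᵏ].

(-171/20, -149/20]

Ratio test: |a_{k+1}/a_k| = [(3k + 4)/(3(k+1) + 4)] · 100/(5·11) → 20/11 as k → ∞.
Thus R = 1/(20/11) = 11/20.
Endpoint w = -149/20: the terms alternate in sign and decrease monotonically to 0 in absolute value (size ~ c/k), so the alternating series test gives convergence.
Endpoint w = -171/20: comparison with the harmonic series Σ 1/k shows the series diverges.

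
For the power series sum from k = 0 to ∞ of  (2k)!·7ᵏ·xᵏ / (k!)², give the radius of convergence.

R = 1/28

By the ratio test, |a_{k+1}/a_k| = (2k+1)·(2k+2)/(k+1)² · 7 → 28.
Hence the series converges for |x| < 1/(28) = 1/28, so the radius of convergence is 1/28.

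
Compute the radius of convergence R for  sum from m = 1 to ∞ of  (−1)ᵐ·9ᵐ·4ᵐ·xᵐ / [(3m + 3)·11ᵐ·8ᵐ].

Apply the ratio test: |a_{m+1}| / |a_m| = [(3m + 3)/(3(m+1) + 3)] · 9·4/(11·8), which tends to 9/22 as m → ∞.
Thus R = 1/(9/22) = 22/9.

R = 22/9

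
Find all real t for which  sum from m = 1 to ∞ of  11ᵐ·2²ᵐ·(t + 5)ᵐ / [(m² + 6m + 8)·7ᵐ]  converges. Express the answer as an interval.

[-227/44, -213/44]

Ratio test: |a_{m+1}/a_m| = [(m² + 6m + 8)/((m+1)² + 6(m+1) + 8)] · 11·4/7 → 44/7 as m → ∞.
The series converges when 44/7 · |t + 5| < 1, giving R = 7/44.
Endpoint t = -213/44: the series is dominated by a constant times Σ 1/m², which converges (p = 2 > 1).
When t = -227/44, the series is dominated by a constant times Σ 1/m², which converges (p = 2 > 1).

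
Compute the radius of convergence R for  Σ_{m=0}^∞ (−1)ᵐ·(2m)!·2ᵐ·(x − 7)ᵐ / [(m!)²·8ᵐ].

R = 1

The ratio of consecutive coefficients is (2m+1)·(2m+2)/(m+1)² · 2/8 → 1.
Convergence for |x − 7| < 1, so R = 1.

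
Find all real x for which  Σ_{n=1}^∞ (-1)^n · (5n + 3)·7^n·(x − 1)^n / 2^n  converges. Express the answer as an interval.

(5/7, 9/7)

By the ratio test, |a_{n+1}/a_n| = [(5(n+1) + 3)/(5n + 3)] · 7/2 → 7/2.
The series converges when 7/2 · |x − 1| < 1, giving R = 2/7.
Endpoint x = 9/7: the n-th term does not approach 0; divergence by the term test.
At x = 5/7: the n-th term does not approach 0; divergence by the term test.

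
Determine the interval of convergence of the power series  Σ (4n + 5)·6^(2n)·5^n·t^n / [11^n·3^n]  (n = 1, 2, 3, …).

(-11/60, 11/60)

Apply the ratio test: |a_{n+1}| / |a_n| = [(4(n+1) + 5)/(4n + 5)] · 36·5/(11·3), which tends to 60/11 as n → ∞.
The series converges when 60/11 · |t| < 1, giving R = 11/60.
When t = 11/60, the terms have absolute value of order n, which does not tend to 0, so the series diverges by the divergence test.
When t = -11/60, the n-th term does not approach 0; divergence by the term test.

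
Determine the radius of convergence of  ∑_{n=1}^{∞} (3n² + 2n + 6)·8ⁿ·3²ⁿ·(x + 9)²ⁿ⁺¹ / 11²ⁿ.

R = 11√2/12

The ratio of consecutive coefficients is [(3(n+1)² + 2(n+1) + 6)/(3n² + 2n + 6)] · 8·9/121 → 72/121.
Since the exponent of (x + 9) increases by 2 each term, convergence requires |x + 9|² < 121/72, hence R = 11√2/12.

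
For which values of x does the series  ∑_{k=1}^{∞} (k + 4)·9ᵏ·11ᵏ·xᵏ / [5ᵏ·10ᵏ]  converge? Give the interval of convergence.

The ratio of consecutive coefficients is [((k+1) + 4)/(k + 4)] · 9·11/(5·10) → 99/50.
Thus R = 1/(99/50) = 50/99.
At x = 50/99: the terms have absolute value of order k, which does not tend to 0, so the series diverges by the divergence test.
When x = -50/99, the terms have absolute value of order k, which does not tend to 0, so the series diverges by the divergence test.

(-50/99, 50/99)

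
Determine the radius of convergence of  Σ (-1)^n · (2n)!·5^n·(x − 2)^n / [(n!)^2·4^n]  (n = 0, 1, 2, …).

The ratio of consecutive coefficients is (2n+1)·(2n+2)/(n+1)² · 5/4 → 5.
The series converges when 5 · |x − 2| < 1, giving R = 1/5.

R = 1/5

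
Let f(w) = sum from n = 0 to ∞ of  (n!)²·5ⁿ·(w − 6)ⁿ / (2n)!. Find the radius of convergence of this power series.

Ratio test: |a_{n+1}/a_n| = (n+1)²/[(2n+1)·(2n+2)] · 5 → 5/4 as n → ∞.
Hence the series converges for |w − 6| < 1/(5/4) = 4/5, so the radius of convergence is 4/5.

R = 4/5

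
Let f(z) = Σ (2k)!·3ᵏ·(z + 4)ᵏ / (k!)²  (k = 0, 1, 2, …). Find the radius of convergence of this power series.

R = 1/12

Ratio test: |a_{k+1}/a_k| = (2k+1)·(2k+2)/(k+1)² · 3 → 12 as k → ∞.
The series converges when 12 · |z + 4| < 1, giving R = 1/12.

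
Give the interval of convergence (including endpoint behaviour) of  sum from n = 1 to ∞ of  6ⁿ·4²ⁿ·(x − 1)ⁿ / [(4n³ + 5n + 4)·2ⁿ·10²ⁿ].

The ratio of consecutive coefficients is [(4n³ + 5n + 4)/(4(n+1)³ + 5(n+1) + 4)] · 6·16/(2·100) → 12/25.
Hence the series converges for |x − 1| < 1/(12/25) = 25/12, so the radius of convergence is 25/12.
When x = 37/12, the series is dominated by a constant times Σ 1/n³, which converges (p = 3 > 1).
When x = -13/12, the series is dominated by a constant times Σ 1/n³, which converges (p = 3 > 1).

[-13/12, 37/12]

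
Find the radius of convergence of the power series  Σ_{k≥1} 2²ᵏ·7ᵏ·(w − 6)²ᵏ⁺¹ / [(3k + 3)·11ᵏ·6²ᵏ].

By the ratio test, |a_{k+1}/a_k| = [(3k + 3)/(3(k+1) + 3)] · 4·7/(11·36) → 7/99.
Successive powers of (w − 6) differ by 2, so the series converges when |w − 6|² · 7/99 < 1, i.e. |w − 6| < √(99/7). So R = 3√77/7.

R = 3√77/7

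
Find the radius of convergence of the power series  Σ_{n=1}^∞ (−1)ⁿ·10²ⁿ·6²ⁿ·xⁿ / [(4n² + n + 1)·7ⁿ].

R = 7/3600

The ratio of consecutive coefficients is [(4n² + n + 1)/(4(n+1)² + (n+1) + 1)] · 100·36/7 → 3600/7.
Convergence for |x| · 3600/7 < 1, i.e. |x| < 7/3600. So R = 7/3600.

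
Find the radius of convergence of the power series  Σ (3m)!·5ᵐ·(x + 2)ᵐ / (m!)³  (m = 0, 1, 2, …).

The ratio of consecutive coefficients is (3m+1)·(3m+2)·(3m+3)/(m+1)³ · 5 → 135.
Hence the series converges for |x + 2| < 1/(135) = 1/135, so the radius of convergence is 1/135.

R = 1/135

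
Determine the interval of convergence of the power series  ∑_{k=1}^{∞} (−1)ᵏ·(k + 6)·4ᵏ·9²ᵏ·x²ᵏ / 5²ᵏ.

By the ratio test, |a_{k+1}/a_k| = [((k+1) + 6)/(k + 6)] · 4·81/25 → 324/25.
Successive powers of x differ by 2, so the series converges when |x|² · 324/25 < 1, i.e. |x| < √(25/324) = 5/18. So R = 5/18.
When x = 5/18, the terms do not tend to 0, so the series diverges.
At x = -5/18: the terms do not tend to 0, so the series diverges.

(-5/18, 5/18)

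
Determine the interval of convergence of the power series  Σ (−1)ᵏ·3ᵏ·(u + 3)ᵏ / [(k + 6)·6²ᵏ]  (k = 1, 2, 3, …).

(-15, 9]

The ratio of consecutive coefficients is [(k + 6)/((k+1) + 6)] · 3/36 → 1/12.
Hence the series converges for |u + 3| < 1/(1/12) = 12, so the radius of convergence is 12.
When u = 9, convergence follows from the alternating series test (terms decrease monotonically to 0).
Endpoint u = -15: the terms are asymptotic to a nonzero constant times 1/k, so the series diverges by limit comparison with Σ 1/k.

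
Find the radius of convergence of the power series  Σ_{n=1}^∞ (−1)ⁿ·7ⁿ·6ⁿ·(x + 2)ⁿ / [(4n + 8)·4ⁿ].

Ratio test: |a_{n+1}/a_n| = [(4n + 8)/(4(n+1) + 8)] · 7·6/4 → 21/2 as n → ∞.
The series converges when 21/2 · |x + 2| < 1, giving R = 2/21.

R = 2/21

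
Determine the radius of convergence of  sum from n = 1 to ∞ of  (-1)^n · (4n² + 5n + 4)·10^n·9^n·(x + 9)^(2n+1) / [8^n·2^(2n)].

R = 4√5/15

The ratio of consecutive coefficients is [(4(n+1)² + 5(n+1) + 4)/(4n² + 5n + 4)] · 10·9/(8·4) → 45/16.
Writing y = (x + 9)², the series in y has radius 16/45, so |x + 9| < √(16/45) and R = 4√5/15.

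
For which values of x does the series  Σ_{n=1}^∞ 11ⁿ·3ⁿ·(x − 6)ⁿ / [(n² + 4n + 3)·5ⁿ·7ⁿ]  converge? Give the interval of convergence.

[163/33, 233/33]

The ratio of consecutive coefficients is [(n² + 4n + 3)/((n+1)² + 4(n+1) + 3)] · 11·3/(5·7) → 33/35.
Convergence for |x − 6| · 33/35 < 1, i.e. |x − 6| < 35/33. So R = 35/33.
At x = 233/33: the series is dominated by a constant times Σ 1/n², which converges (p = 2 > 1).
Check x = 163/33: the series is dominated by a constant times Σ 1/n², which converges (p = 2 > 1).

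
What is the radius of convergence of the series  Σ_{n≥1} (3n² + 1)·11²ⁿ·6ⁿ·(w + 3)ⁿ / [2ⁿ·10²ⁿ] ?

R = 100/363

Apply the ratio test: |a_{n+1}| / |a_n| = [(3(n+1)² + 1)/(3n² + 1)] · 121·6/(2·100), which tends to 363/100 as n → ∞.
Thus R = 1/(363/100) = 100/363.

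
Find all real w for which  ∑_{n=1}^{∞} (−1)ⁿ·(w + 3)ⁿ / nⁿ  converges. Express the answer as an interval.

Applying the root test, |a_n|^(1/n) = 1/n → 0.
Since the n-th root of |a_n| tends to 0, the series converges for all real w; R = ∞.

(−∞, ∞)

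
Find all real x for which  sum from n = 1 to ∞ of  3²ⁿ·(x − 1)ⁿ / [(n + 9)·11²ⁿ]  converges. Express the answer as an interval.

Apply the ratio test: |a_{n+1}| / |a_n| = [(n + 9)/((n+1) + 9)] · 9/121, which tends to 9/121 as n → ∞.
Convergence for |x − 1| · 9/121 < 1, i.e. |x − 1| < 121/9. So R = 121/9.
At x = 130/9: comparison with the harmonic series Σ 1/n shows the series diverges.
At x = -112/9: the terms alternate in sign and decrease monotonically to 0 in absolute value (size ~ c/n), so the alternating series test gives convergence.

[-112/9, 130/9)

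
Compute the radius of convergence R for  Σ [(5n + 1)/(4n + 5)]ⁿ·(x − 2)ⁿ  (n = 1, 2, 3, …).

R = 4/5

By the Cauchy root test, |a_n|^(1/n) = (5n + 1)/(4n + 5) → 5/4.
Convergence for |x − 2| · 5/4 < 1, i.e. |x − 2| < 4/5. So R = 4/5.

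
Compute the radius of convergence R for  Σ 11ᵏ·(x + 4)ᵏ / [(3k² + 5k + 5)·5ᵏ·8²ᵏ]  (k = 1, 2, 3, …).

Apply the ratio test: |a_{k+1}| / |a_k| = [(3k² + 5k + 5)/(3(k+1)² + 5(k+1) + 5)] · 11/(5·64), which tends to 11/320 as k → ∞.
The series converges when 11/320 · |x + 4| < 1, giving R = 320/11.

R = 320/11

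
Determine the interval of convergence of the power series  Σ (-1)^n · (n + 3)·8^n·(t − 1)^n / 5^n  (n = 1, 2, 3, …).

(3/8, 13/8)

The ratio of consecutive coefficients is [((n+1) + 3)/(n + 3)] · 8/5 → 8/5.
Hence the series converges for |t − 1| < 1/(8/5) = 5/8, so the radius of convergence is 5/8.
Endpoint t = 13/8: the n-th term does not approach 0; divergence by the term test.
Check t = 3/8: the n-th term does not approach 0; divergence by the term test.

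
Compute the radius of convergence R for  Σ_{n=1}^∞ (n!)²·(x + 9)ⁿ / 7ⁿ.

R = 0

Apply the ratio test: |a_{n+1}| / |a_n| = (n+1)² · 1/7, which tends to ∞ as n → ∞.
The terms grow without bound for any (x + 9) ≠ 0, so R = 0 (convergence only at x = -9).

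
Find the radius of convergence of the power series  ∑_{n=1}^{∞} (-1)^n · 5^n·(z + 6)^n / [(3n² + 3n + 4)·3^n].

R = 3/5

Ratio test: |a_{n+1}/a_n| = [(3n² + 3n + 4)/(3(n+1)² + 3(n+1) + 4)] · 5/3 → 5/3 as n → ∞.
Hence the series converges for |z + 6| < 1/(5/3) = 3/5, so the radius of convergence is 3/5.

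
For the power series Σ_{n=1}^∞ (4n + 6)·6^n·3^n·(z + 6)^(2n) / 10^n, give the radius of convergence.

R = √5/3

Apply the ratio test: |a_{n+1}| / |a_n| = [(4(n+1) + 6)/(4n + 6)] · 6·3/10, which tends to 9/5 as n → ∞.
Successive powers of (z + 6) differ by 2, so the series converges when |z + 6|² · 9/5 < 1, i.e. |z + 6| < √(5/9). So R = √5/3.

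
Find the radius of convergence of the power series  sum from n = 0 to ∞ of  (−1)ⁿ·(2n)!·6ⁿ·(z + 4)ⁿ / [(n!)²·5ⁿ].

R = 5/24

Ratio test: |a_{n+1}/a_n| = (2n+1)·(2n+2)/(n+1)² · 6/5 → 24/5 as n → ∞.
Hence the series converges for |z + 4| < 1/(24/5) = 5/24, so the radius of convergence is 5/24.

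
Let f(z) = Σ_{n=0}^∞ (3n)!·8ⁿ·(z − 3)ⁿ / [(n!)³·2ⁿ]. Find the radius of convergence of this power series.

R = 1/108

The ratio of consecutive coefficients is (3n+1)·(3n+2)·(3n+3)/(n+1)³ · 8/2 → 108.
Convergence for |z − 3| · 108 < 1, i.e. |z − 3| < 1/108. So R = 1/108.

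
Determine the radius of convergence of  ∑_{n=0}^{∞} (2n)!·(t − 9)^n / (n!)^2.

The ratio of consecutive coefficients is (2n+1)·(2n+2)/(n+1)² → 4.
Thus R = 1/(4) = 1/4.

R = 1/4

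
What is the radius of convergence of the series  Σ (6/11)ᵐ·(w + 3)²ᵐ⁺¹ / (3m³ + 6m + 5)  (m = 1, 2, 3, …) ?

R = √66/6

By the ratio test, |a_{m+1}/a_m| = [(3m³ + 6m + 5)/(3(m+1)³ + 6(m+1) + 5)] · 6/11 → 6/11.
Successive powers of (w + 3) differ by 2, so the series converges when |w + 3|² · 6/11 < 1, i.e. |w + 3| < √(11/6). So R = √66/6.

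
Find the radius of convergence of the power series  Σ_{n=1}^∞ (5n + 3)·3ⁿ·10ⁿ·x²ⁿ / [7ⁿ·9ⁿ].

The ratio of consecutive coefficients is [(5(n+1) + 3)/(5n + 3)] · 3·10/(7·9) → 10/21.
Successive powers of x differ by 2, so the series converges when |x|² · 10/21 < 1, i.e. |x| < √(21/10). So R = √210/10.

R = √210/10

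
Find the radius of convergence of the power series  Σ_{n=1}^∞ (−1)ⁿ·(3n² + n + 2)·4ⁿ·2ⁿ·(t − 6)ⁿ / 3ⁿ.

R = 3/8

Apply the ratio test: |a_{n+1}| / |a_n| = [(3(n+1)² + (n+1) + 2)/(3n² + n + 2)] · 4·2/3, which tends to 8/3 as n → ∞.
The series converges when 8/3 · |t − 6| < 1, giving R = 3/8.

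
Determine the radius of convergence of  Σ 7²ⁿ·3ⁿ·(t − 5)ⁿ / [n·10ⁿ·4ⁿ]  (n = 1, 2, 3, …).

R = 40/147

The ratio of consecutive coefficients is [n/(n+1)] · 49·3/(10·4) → 147/40.
The series converges when 147/40 · |t − 5| < 1, giving R = 40/147.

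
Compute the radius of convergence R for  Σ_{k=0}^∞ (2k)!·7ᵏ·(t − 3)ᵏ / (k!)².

The ratio of consecutive coefficients is (2k+1)·(2k+2)/(k+1)² · 7 → 28.
The series converges when 28 · |t − 3| < 1, giving R = 1/28.

R = 1/28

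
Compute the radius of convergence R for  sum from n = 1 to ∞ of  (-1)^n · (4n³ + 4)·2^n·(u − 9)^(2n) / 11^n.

R = √22/2

Apply the ratio test: |a_{n+1}| / |a_n| = [(4(n+1)³ + 4)/(4n³ + 4)] · 2/11, which tends to 2/11 as n → ∞.
Since the exponent of (u − 9) increases by 2 each term, convergence requires |u − 9|² < 11/2, hence R = √22/2.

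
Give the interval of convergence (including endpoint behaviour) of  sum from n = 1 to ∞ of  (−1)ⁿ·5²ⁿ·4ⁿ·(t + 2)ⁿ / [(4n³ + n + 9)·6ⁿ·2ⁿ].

The ratio of consecutive coefficients is [(4n³ + n + 9)/(4(n+1)³ + (n+1) + 9)] · 25·4/(6·2) → 25/3.
The series converges when 25/3 · |t + 2| < 1, giving R = 3/25.
When t = -47/25, absolute convergence follows by limit comparison with Σ 1/n³.
Check t = -53/25: absolute convergence follows by limit comparison with Σ 1/n³.

[-53/25, -47/25]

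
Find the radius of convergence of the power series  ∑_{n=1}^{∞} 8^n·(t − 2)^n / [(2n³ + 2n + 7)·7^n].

Apply the ratio test: |a_{n+1}| / |a_n| = [(2n³ + 2n + 7)/(2(n+1)³ + 2(n+1) + 7)] · 8/7, which tends to 8/7 as n → ∞.
The series converges when 8/7 · |t − 2| < 1, giving R = 7/8.

R = 7/8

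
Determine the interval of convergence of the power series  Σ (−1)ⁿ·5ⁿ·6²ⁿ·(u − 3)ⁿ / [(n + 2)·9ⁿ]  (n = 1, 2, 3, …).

(59/20, 61/20]

Ratio test: |a_{n+1}/a_n| = [(n + 2)/((n+1) + 2)] · 5·36/9 → 20 as n → ∞.
Convergence for |u − 3| · 20 < 1, i.e. |u − 3| < 1/20. So R = 1/20.
Check u = 61/20: the terms alternate in sign and decrease monotonically to 0 in absolute value (size ~ c/n), so the alternating series test gives convergence.
Check u = 59/20: the terms are asymptotic to a nonzero constant times 1/n, so the series diverges by limit comparison with Σ 1/n.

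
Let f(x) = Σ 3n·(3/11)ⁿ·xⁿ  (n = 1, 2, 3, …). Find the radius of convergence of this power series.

The ratio of consecutive coefficients is [3(n+1)/3n] · 3/11 → 3/11.
The series converges when 3/11 · |x| < 1, giving R = 11/3.

R = 11/3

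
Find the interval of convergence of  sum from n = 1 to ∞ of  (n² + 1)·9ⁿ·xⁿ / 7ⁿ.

The ratio of consecutive coefficients is [((n+1)² + 1)/(n² + 1)] · 9/7 → 9/7.
Thus R = 1/(9/7) = 7/9.
At x = 7/9: the n-th term does not approach 0; divergence by the term test.
When x = -7/9, the terms do not tend to 0, so the series diverges.

(-7/9, 7/9)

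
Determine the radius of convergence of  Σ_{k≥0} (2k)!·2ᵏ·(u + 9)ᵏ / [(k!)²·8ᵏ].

The ratio of consecutive coefficients is (2k+1)·(2k+2)/(k+1)² · 2/8 → 1.
Convergence for |u + 9| < 1, so R = 1.

R = 1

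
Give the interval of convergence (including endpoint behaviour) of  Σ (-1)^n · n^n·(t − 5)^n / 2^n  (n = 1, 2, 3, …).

Root test: |a_n|^(1/n) = n/2 → ∞.
Since the n-th root of |a_n| is unbounded, the series converges only at t = 5; R = 0.

{5}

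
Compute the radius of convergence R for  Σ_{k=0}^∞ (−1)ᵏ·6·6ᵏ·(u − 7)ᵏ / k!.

R = ∞

Ratio test: |a_{k+1}/a_k| = 6/6 · 6 · 1/(k+1) → 0 as k → ∞.
The limit is 0, so the series converges for all u; R = ∞.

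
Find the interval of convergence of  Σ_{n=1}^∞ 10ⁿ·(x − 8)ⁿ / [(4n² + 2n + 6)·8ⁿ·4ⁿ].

Ratio test: |a_{n+1}/a_n| = [(4n² + 2n + 6)/(4(n+1)² + 2(n+1) + 6)] · 10/(8·4) → 5/16 as n → ∞.
Convergence for |x − 8| · 5/16 < 1, i.e. |x − 8| < 16/5. So R = 16/5.
Check x = 56/5: absolute convergence follows by limit comparison with Σ 1/n².
Endpoint x = 24/5: the series is dominated by a constant times Σ 1/n², which converges (p = 2 > 1).

[24/5, 56/5]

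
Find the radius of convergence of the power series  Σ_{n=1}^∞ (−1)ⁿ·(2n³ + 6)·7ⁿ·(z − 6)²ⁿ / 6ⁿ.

R = √42/7

By the ratio test, |a_{n+1}/a_n| = [(2(n+1)³ + 6)/(2n³ + 6)] · 7/6 → 7/6.
Since the exponent of (z − 6) increases by 2 each term, convergence requires |z − 6|² < 6/7, hence R = √42/7.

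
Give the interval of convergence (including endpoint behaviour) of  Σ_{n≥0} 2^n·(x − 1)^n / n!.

By the ratio test, |a_{n+1}/a_n| = 2 · 1/(n+1) → 0.
The ratio tends to 0 regardless of x, hence R = ∞.

(−∞, ∞)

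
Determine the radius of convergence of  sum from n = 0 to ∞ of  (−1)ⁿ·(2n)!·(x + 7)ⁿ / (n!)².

By the ratio test, |a_{n+1}/a_n| = (2n+1)·(2n+2)/(n+1)² → 4.
The series converges when 4 · |x + 7| < 1, giving R = 1/4.

R = 1/4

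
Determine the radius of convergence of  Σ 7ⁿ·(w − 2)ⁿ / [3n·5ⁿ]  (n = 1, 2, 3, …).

The ratio of consecutive coefficients is [3n/3(n+1)] · 7/5 → 7/5.
Hence the series converges for |w − 2| < 1/(7/5) = 5/7, so the radius of convergence is 5/7.

R = 5/7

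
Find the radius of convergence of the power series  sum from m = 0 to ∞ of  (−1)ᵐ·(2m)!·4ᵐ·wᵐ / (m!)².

Ratio test: |a_{m+1}/a_m| = (2m+1)·(2m+2)/(m+1)² · 4 → 16 as m → ∞.
Thus R = 1/(16) = 1/16.

R = 1/16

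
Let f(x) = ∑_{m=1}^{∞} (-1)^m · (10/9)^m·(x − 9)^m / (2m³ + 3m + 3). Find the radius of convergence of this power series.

The ratio of consecutive coefficients is [(2m³ + 3m + 3)/(2(m+1)³ + 3(m+1) + 3)] · 10/9 → 10/9.
Convergence for |x − 9| · 10/9 < 1, i.e. |x − 9| < 9/10. So R = 9/10.

R = 9/10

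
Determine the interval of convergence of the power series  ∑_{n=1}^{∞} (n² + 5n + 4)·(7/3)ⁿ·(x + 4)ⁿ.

(-31/7, -25/7)

Apply the ratio test: |a_{n+1}| / |a_n| = [((n+1)² + 5(n+1) + 4)/(n² + 5n + 4)] · 7/3, which tends to 7/3 as n → ∞.
Convergence for |x + 4| · 7/3 < 1, i.e. |x + 4| < 3/7. So R = 3/7.
When x = -25/7, the n-th term does not approach 0; divergence by the term test.
Endpoint x = -31/7: the terms do not tend to 0, so the series diverges.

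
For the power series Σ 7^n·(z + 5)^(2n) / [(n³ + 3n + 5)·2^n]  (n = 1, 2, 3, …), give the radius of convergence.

Apply the ratio test: |a_{n+1}| / |a_n| = [(n³ + 3n + 5)/((n+1)³ + 3(n+1) + 5)] · 7/2, which tends to 7/2 as n → ∞.
Since the exponent of (z + 5) increases by 2 each term, convergence requires |z + 5|² < 2/7, hence R = √14/7.

R = √14/7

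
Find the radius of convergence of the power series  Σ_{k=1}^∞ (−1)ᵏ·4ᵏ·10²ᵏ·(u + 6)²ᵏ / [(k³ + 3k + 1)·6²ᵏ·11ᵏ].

R = 3√11/10

By the ratio test, |a_{k+1}/a_k| = [(k³ + 3k + 1)/((k+1)³ + 3(k+1) + 1)] · 4·100/(36·11) → 100/99.
Since the exponent of (u + 6) increases by 2 each term, convergence requires |u + 6|² < 99/100, hence R = 3√11/10.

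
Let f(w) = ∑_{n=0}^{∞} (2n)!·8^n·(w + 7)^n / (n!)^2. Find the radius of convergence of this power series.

Apply the ratio test: |a_{n+1}| / |a_n| = (2n+1)·(2n+2)/(n+1)² · 8, which tends to 32 as n → ∞.
Hence the series converges for |w + 7| < 1/(32) = 1/32, so the radius of convergence is 1/32.

R = 1/32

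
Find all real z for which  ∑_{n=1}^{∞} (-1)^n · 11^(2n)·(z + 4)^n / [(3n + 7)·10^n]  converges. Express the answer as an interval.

(-494/121, -474/121]

By the ratio test, |a_{n+1}/a_n| = [(3n + 7)/(3(n+1) + 7)] · 121/10 → 121/10.
Hence the series converges for |z + 4| < 1/(121/10) = 10/121, so the radius of convergence is 10/121.
Endpoint z = -474/121: an alternating series whose terms decrease to 0 in absolute value, so it converges by the Leibniz criterion.
When z = -494/121, the terms behave like c/n; limit comparison with the harmonic series gives divergence.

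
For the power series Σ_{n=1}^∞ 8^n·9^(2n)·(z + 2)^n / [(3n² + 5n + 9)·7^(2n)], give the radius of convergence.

R = 49/648

The ratio of consecutive coefficients is [(3n² + 5n + 9)/(3(n+1)² + 5(n+1) + 9)] · 8·81/49 → 648/49.
Thus R = 1/(648/49) = 49/648.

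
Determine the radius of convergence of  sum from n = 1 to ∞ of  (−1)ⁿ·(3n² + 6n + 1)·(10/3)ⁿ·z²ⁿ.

Ratio test: |a_{n+1}/a_n| = [(3(n+1)² + 6(n+1) + 1)/(3n² + 6n + 1)] · 10/3 → 10/3 as n → ∞.
Writing y = z², the series in y has radius 3/10, so |z| < √(3/10) and R = √30/10.

R = √30/10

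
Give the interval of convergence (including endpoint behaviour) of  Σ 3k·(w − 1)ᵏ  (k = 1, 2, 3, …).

Apply the ratio test: |a_{k+1}| / |a_k| = 3(k+1)/3k, which tends to 1 as k → ∞.
Convergence for |w − 1| < 1, so R = 1.
At w = 2: the terms have absolute value of order k, which does not tend to 0, so the series diverges by the divergence test.
Endpoint w = 0: the k-th term does not approach 0; divergence by the term test.

(0, 2)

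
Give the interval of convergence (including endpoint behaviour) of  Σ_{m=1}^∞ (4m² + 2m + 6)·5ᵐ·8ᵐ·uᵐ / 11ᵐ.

(-11/40, 11/40)

By the ratio test, |a_{m+1}/a_m| = [(4(m+1)² + 2(m+1) + 6)/(4m² + 2m + 6)] · 5·8/11 → 40/11.
The series converges when 40/11 · |u| < 1, giving R = 11/40.
Endpoint u = 11/40: the m-th term does not approach 0; divergence by the term test.
Endpoint u = -11/40: the terms have absolute value of order m², which does not tend to 0, so the series diverges by the divergence test.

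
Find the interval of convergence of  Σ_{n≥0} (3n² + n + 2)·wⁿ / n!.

By the ratio test, |a_{n+1}/a_n| = (3(n+1)² + (n+1) + 2)/(3n² + n + 2) · 1/(n+1) → 0.
The limit is 0, so the series converges for all w; R = ∞.

(−∞, ∞)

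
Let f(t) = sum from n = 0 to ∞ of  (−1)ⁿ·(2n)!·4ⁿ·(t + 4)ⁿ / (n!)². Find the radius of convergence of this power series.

By the ratio test, |a_{n+1}/a_n| = (2n+1)·(2n+2)/(n+1)² · 4 → 16.
Thus R = 1/(16) = 1/16.

R = 1/16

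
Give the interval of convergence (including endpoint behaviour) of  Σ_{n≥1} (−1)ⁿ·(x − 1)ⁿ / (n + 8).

(0, 2]

By the ratio test, |a_{n+1}/a_n| = (n + 8)/((n+1) + 8) → 1.
Convergence for |x − 1| < 1, so R = 1.
When x = 2, the terms alternate in sign and decrease monotonically to 0 in absolute value (size ~ c/n), so the alternating series test gives convergence.
At x = 0: the terms are asymptotic to a nonzero constant times 1/n, so the series diverges by limit comparison with Σ 1/n.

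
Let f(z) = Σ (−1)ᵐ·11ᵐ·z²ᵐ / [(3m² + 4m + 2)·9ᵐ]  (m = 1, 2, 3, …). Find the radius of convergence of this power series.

Apply the ratio test: |a_{m+1}| / |a_m| = [(3m² + 4m + 2)/(3(m+1)² + 4(m+1) + 2)] · 11/9, which tends to 11/9 as m → ∞.
Successive powers of z differ by 2, so the series converges when |z|² · 11/9 < 1, i.e. |z| < √(9/11). So R = 3√11/11.

R = 3√11/11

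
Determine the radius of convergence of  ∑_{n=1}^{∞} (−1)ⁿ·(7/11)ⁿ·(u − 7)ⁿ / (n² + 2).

R = 11/7

Apply the ratio test: |a_{n+1}| / |a_n| = [(n² + 2)/((n+1)² + 2)] · 7/11, which tends to 7/11 as n → ∞.
Hence the series converges for |u − 7| < 1/(7/11) = 11/7, so the radius of convergence is 11/7.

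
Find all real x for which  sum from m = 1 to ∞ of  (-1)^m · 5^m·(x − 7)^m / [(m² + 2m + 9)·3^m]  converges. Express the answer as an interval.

[32/5, 38/5]

Ratio test: |a_{m+1}/a_m| = [(m² + 2m + 9)/((m+1)² + 2(m+1) + 9)] · 5/3 → 5/3 as m → ∞.
The series converges when 5/3 · |x − 7| < 1, giving R = 3/5.
Endpoint x = 38/5: the terms are on the order of 1/m², so the series converges absolutely by comparison with the p-series (p = 2 > 1).
Check x = 32/5: absolute convergence follows by limit comparison with Σ 1/m².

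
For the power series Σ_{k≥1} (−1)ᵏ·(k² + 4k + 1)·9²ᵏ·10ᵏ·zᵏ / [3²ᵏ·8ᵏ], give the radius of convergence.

R = 4/45

Ratio test: |a_{k+1}/a_k| = [((k+1)² + 4(k+1) + 1)/(k² + 4k + 1)] · 81·10/(9·8) → 45/4 as k → ∞.
Hence the series converges for |z| < 1/(45/4) = 4/45, so the radius of convergence is 4/45.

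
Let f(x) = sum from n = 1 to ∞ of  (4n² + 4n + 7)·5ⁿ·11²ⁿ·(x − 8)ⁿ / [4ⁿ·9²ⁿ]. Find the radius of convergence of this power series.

Apply the ratio test: |a_{n+1}| / |a_n| = [(4(n+1)² + 4(n+1) + 7)/(4n² + 4n + 7)] · 5·121/(4·81), which tends to 605/324 as n → ∞.
Hence the series converges for |x − 8| < 1/(605/324) = 324/605, so the radius of convergence is 324/605.

R = 324/605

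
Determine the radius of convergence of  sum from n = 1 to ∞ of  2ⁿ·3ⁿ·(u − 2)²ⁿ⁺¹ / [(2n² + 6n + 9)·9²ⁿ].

Ratio test: |a_{n+1}/a_n| = [(2n² + 6n + 9)/(2(n+1)² + 6(n+1) + 9)] · 2·3/81 → 2/27 as n → ∞.
Writing y = (u − 2)², the series in y has radius 27/2, so |u − 2| < √(27/2) and R = 3√6/2.

R = 3√6/2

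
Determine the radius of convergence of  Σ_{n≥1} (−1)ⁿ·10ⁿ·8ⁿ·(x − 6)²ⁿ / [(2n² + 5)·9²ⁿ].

R = 9√5/20

By the ratio test, |a_{n+1}/a_n| = [(2n² + 5)/(2(n+1)² + 5)] · 10·8/81 → 80/81.
Successive powers of (x − 6) differ by 2, so the series converges when |x − 6|² · 80/81 < 1, i.e. |x − 6| < √(81/80). So R = 9√5/20.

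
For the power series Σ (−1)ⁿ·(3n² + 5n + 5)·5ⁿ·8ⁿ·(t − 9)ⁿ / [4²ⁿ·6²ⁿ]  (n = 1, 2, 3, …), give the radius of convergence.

Apply the ratio test: |a_{n+1}| / |a_n| = [(3(n+1)² + 5(n+1) + 5)/(3n² + 5n + 5)] · 5·8/(16·36), which tends to 5/72 as n → ∞.
Thus R = 1/(5/72) = 72/5.

R = 72/5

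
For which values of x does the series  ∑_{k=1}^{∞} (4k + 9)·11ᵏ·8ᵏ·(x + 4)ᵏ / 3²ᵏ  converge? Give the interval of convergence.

Ratio test: |a_{k+1}/a_k| = [(4(k+1) + 9)/(4k + 9)] · 11·8/9 → 88/9 as k → ∞.
Thus R = 1/(88/9) = 9/88.
Check x = -343/88: the k-th term does not approach 0; divergence by the term test.
Check x = -361/88: the terms do not tend to 0, so the series diverges.

(-361/88, -343/88)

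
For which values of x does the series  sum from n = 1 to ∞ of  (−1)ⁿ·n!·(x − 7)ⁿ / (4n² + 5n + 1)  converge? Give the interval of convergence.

{7}

Ratio test: |a_{n+1}/a_n| = (n+1) · (4n² + 5n + 1)/(4(n+1)² + 5(n+1) + 1) → ∞ as n → ∞.
Since the ratio → ∞, the series diverges for every x ≠ 7, and R = 0.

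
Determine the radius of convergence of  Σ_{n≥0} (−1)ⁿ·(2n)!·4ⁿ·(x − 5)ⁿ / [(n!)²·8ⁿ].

By the ratio test, |a_{n+1}/a_n| = (2n+1)·(2n+2)/(n+1)² · 4/8 → 2.
Convergence for |x − 5| · 2 < 1, i.e. |x − 5| < 1/2. So R = 1/2.

R = 1/2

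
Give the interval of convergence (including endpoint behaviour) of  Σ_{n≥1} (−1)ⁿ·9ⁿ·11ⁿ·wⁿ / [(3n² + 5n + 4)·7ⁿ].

[-7/99, 7/99]

By the ratio test, |a_{n+1}/a_n| = [(3n² + 5n + 4)/(3(n+1)² + 5(n+1) + 4)] · 9·11/7 → 99/7.
Thus R = 1/(99/7) = 7/99.
Check w = 7/99: the series is dominated by a constant times Σ 1/n², which converges (p = 2 > 1).
Check w = -7/99: the series is dominated by a constant times Σ 1/n², which converges (p = 2 > 1).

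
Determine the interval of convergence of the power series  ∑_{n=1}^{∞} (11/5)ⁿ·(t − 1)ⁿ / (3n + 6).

[6/11, 16/11)

The ratio of consecutive coefficients is [(3n + 6)/(3(n+1) + 6)] · 11/5 → 11/5.
Hence the series converges for |t − 1| < 1/(11/5) = 5/11, so the radius of convergence is 5/11.
At t = 16/11: the terms are asymptotic to a nonzero constant times 1/n, so the series diverges by limit comparison with Σ 1/n.
Check t = 6/11: convergence follows from the alternating series test (terms decrease monotonically to 0).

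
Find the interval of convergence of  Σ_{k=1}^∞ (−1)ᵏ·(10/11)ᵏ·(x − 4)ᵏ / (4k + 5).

By the ratio test, |a_{k+1}/a_k| = [(4k + 5)/(4(k+1) + 5)] · 10/11 → 10/11.
Convergence for |x − 4| · 10/11 < 1, i.e. |x − 4| < 11/10. So R = 11/10.
When x = 51/10, the terms alternate in sign and decrease monotonically to 0 in absolute value (size ~ c/k), so the alternating series test gives convergence.
At x = 29/10: the terms behave like c/k; limit comparison with the harmonic series gives divergence.

(29/10, 51/10]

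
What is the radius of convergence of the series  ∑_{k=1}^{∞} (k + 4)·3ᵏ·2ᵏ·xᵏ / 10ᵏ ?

R = 5/3

The ratio of consecutive coefficients is [((k+1) + 4)/(k + 4)] · 3·2/10 → 3/5.
Convergence for |x| · 3/5 < 1, i.e. |x| < 5/3. So R = 5/3.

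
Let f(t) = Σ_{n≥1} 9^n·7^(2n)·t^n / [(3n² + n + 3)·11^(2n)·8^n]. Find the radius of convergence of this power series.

Ratio test: |a_{n+1}/a_n| = [(3n² + n + 3)/(3(n+1)² + (n+1) + 3)] · 9·49/(121·8) → 441/968 as n → ∞.
Hence the series converges for |t| < 1/(441/968) = 968/441, so the radius of convergence is 968/441.

R = 968/441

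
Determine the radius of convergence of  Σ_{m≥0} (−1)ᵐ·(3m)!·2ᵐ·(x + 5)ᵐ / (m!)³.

R = 1/54

Ratio test: |a_{m+1}/a_m| = (3m+1)·(3m+2)·(3m+3)/(m+1)³ · 2 → 54 as m → ∞.
Convergence for |x + 5| · 54 < 1, i.e. |x + 5| < 1/54. So R = 1/54.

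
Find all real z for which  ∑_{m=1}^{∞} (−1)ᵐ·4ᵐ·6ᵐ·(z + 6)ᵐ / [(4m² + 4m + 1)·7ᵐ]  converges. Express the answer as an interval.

The ratio of consecutive coefficients is [(4m² + 4m + 1)/(4(m+1)² + 4(m+1) + 1)] · 4·6/7 → 24/7.
Hence the series converges for |z + 6| < 1/(24/7) = 7/24, so the radius of convergence is 7/24.
Endpoint z = -137/24: the terms are on the order of 1/m², so the series converges absolutely by comparison with the p-series (p = 2 > 1).
Check z = -151/24: absolute convergence follows by limit comparison with Σ 1/m².

[-151/24, -137/24]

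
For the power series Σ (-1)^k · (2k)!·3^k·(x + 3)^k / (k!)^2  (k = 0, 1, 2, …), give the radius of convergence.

Apply the ratio test: |a_{k+1}| / |a_k| = (2k+1)·(2k+2)/(k+1)² · 3, which tends to 12 as k → ∞.
The series converges when 12 · |x + 3| < 1, giving R = 1/12.

R = 1/12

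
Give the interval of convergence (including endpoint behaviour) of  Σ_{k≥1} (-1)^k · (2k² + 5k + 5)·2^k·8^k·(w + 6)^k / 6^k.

Apply the ratio test: |a_{k+1}| / |a_k| = [(2(k+1)² + 5(k+1) + 5)/(2k² + 5k + 5)] · 2·8/6, which tends to 8/3 as k → ∞.
Hence the series converges for |w + 6| < 1/(8/3) = 3/8, so the radius of convergence is 3/8.
When w = -45/8, the terms have absolute value of order k², which does not tend to 0, so the series diverges by the divergence test.
Check w = -51/8: the k-th term does not approach 0; divergence by the term test.

(-51/8, -45/8)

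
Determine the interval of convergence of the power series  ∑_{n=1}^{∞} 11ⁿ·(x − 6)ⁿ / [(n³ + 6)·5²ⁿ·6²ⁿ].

By the ratio test, |a_{n+1}/a_n| = [(n³ + 6)/((n+1)³ + 6)] · 11/(25·36) → 11/900.
The series converges when 11/900 · |x − 6| < 1, giving R = 900/11.
Check x = 966/11: absolute convergence follows by limit comparison with Σ 1/n³.
When x = -834/11, absolute convergence follows by limit comparison with Σ 1/n³.

[-834/11, 966/11]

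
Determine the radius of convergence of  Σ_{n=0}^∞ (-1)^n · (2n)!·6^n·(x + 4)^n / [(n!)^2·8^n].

R = 1/3

Ratio test: |a_{n+1}/a_n| = (2n+1)·(2n+2)/(n+1)² · 6/8 → 3 as n → ∞.
Convergence for |x + 4| · 3 < 1, i.e. |x + 4| < 1/3. So R = 1/3.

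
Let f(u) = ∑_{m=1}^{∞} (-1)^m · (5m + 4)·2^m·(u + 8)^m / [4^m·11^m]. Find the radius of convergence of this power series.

Ratio test: |a_{m+1}/a_m| = [(5(m+1) + 4)/(5m + 4)] · 2/(4·11) → 1/22 as m → ∞.
Convergence for |u + 8| · 1/22 < 1, i.e. |u + 8| < 22. So R = 22.

R = 22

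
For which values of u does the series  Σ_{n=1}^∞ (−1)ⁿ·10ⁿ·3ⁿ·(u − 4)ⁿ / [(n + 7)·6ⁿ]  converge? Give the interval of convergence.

Apply the ratio test: |a_{n+1}| / |a_n| = [(n + 7)/((n+1) + 7)] · 10·3/6, which tends to 5 as n → ∞.
Hence the series converges for |u − 4| < 1/(5) = 1/5, so the radius of convergence is 1/5.
Endpoint u = 21/5: an alternating series whose terms decrease to 0 in absolute value, so it converges by the Leibniz criterion.
Check u = 19/5: the terms are asymptotic to a nonzero constant times 1/n, so the series diverges by limit comparison with Σ 1/n.

(19/5, 21/5]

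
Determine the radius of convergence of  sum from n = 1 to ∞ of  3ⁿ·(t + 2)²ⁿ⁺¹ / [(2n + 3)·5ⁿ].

By the ratio test, |a_{n+1}/a_n| = [(2n + 3)/(2(n+1) + 3)] · 3/5 → 3/5.
Writing y = (t + 2)², the series in y has radius 5/3, so |t + 2| < √(5/3) and R = √15/3.

R = √15/3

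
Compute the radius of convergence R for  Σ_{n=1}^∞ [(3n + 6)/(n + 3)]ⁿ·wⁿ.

R = 1/3

Applying the root test, |a_n|^(1/n) = (3n + 6)/(n + 3) → 3.
Hence the series converges for |w| < 1/(3) = 1/3, so the radius of convergence is 1/3.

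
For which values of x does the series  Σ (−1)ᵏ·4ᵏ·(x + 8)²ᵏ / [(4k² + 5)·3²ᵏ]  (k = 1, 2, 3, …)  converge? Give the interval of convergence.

Ratio test: |a_{k+1}/a_k| = [(4k² + 5)/(4(k+1)² + 5)] · 4/9 → 4/9 as k → ∞.
Writing y = (x + 8)², the series in y has radius 9/4, so |x + 8| < √(9/4) = 3/2 and R = 3/2.
At x = -13/2: the series is dominated by a constant times Σ 1/k², which converges (p = 2 > 1).
At x = -19/2: the terms are on the order of 1/k², so the series converges absolutely by comparison with the p-series (p = 2 > 1).

[-19/2, -13/2]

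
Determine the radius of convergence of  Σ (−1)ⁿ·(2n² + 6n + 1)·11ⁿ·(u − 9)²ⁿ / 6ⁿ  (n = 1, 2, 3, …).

R = √66/11

Ratio test: |a_{n+1}/a_n| = [(2(n+1)² + 6(n+1) + 1)/(2n² + 6n + 1)] · 11/6 → 11/6 as n → ∞.
Writing y = (u − 9)², the series in y has radius 6/11, so |u − 9| < √(6/11) and R = √66/11.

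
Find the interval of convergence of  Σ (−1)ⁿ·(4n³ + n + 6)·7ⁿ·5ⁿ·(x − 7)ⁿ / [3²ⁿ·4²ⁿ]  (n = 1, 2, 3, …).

(101/35, 389/35)

The ratio of consecutive coefficients is [(4(n+1)³ + (n+1) + 6)/(4n³ + n + 6)] · 7·5/(9·16) → 35/144.
Thus R = 1/(35/144) = 144/35.
At x = 389/35: the n-th term does not approach 0; divergence by the term test.
Endpoint x = 101/35: the n-th term does not approach 0; divergence by the term test.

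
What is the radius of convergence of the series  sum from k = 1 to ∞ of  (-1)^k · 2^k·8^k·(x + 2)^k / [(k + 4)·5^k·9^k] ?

R = 45/16

Apply the ratio test: |a_{k+1}| / |a_k| = [(k + 4)/((k+1) + 4)] · 2·8/(5·9), which tends to 16/45 as k → ∞.
Hence the series converges for |x + 2| < 1/(16/45) = 45/16, so the radius of convergence is 45/16.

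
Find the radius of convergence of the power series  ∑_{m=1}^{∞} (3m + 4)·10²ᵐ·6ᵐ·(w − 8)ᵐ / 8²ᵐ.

R = 8/75

Ratio test: |a_{m+1}/a_m| = [(3(m+1) + 4)/(3m + 4)] · 100·6/64 → 75/8 as m → ∞.
Thus R = 1/(75/8) = 8/75.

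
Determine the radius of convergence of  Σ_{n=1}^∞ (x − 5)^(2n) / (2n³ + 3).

Ratio test: |a_{n+1}/a_n| = (2n³ + 3)/(2(n+1)³ + 3) → 1 as n → ∞.
Successive powers of (x − 5) differ by 2, so the series converges when |x − 5|² · 1 < 1, i.e. |x − 5| < √(1) = 1. So R = 1.

R = 1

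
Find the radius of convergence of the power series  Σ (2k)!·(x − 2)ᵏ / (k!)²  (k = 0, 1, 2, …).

Ratio test: |a_{k+1}/a_k| = (2k+1)·(2k+2)/(k+1)² → 4 as k → ∞.
Thus R = 1/(4) = 1/4.

R = 1/4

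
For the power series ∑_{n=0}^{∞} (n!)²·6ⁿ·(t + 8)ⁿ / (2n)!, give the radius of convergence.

By the ratio test, |a_{n+1}/a_n| = (n+1)²/[(2n+1)·(2n+2)] · 6 → 3/2.
Convergence for |t + 8| · 3/2 < 1, i.e. |t + 8| < 2/3. So R = 2/3.

R = 2/3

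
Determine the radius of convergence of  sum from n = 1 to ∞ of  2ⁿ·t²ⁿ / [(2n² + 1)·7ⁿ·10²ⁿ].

By the ratio test, |a_{n+1}/a_n| = [(2n² + 1)/(2(n+1)² + 1)] · 2/(7·100) → 1/350.
Since the exponent of t increases by 2 each term, convergence requires |t|² < 350, hence R = 5√14.

R = 5√14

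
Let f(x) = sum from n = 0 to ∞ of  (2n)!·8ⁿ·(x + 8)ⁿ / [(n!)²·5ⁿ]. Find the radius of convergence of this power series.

Ratio test: |a_{n+1}/a_n| = (2n+1)·(2n+2)/(n+1)² · 8/5 → 32/5 as n → ∞.
Thus R = 1/(32/5) = 5/32.

R = 5/32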